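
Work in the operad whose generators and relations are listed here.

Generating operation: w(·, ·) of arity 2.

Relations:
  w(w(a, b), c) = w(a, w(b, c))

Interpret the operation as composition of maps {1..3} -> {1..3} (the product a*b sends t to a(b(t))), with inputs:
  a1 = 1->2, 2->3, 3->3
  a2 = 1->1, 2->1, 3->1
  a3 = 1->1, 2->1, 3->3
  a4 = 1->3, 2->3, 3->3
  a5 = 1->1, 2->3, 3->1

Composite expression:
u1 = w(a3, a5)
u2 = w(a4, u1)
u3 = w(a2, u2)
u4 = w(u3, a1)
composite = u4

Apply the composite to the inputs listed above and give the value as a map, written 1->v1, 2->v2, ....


w(a3, a5) = 1->1, 2->3, 3->1
w(a4, w(a3, a5)) = 1->3, 2->3, 3->3
w(a2, w(a4, w(a3, a5))) = 1->1, 2->1, 3->1
w(w(a2, w(a4, w(a3, a5))), a1) = 1->1, 2->1, 3->1

1->1, 2->1, 3->1


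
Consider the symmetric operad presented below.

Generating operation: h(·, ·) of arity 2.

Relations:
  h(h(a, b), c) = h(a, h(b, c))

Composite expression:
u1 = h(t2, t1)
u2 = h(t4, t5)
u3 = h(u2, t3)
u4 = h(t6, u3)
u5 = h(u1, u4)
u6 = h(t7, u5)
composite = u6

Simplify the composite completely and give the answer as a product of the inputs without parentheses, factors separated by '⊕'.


t7 ⊕ t2 ⊕ t1 ⊕ t6 ⊕ t4 ⊕ t5 ⊕ t3

Under associativity of h, the answer is the t's in reading order.
h(t2, t1) reduces to t2 ⊕ t1
h(t4, t5) reduces to t4 ⊕ t5
h(h(t4, t5), t3) reduces to t4 ⊕ t5 ⊕ t3
h(t6, h(h(t4, t5), t3)) reduces to t6 ⊕ t4 ⊕ t5 ⊕ t3
h(h(t2, t1), h(t6, h(h(t4, t5), t3))) reduces to t2 ⊕ t1 ⊕ t6 ⊕ t4 ⊕ t5 ⊕ t3
h(t7, h(h(t2, t1), h(t6, h(h(t4, t5), t3)))) reduces to t7 ⊕ t2 ⊕ t1 ⊕ t6 ⊕ t4 ⊕ t5 ⊕ t3


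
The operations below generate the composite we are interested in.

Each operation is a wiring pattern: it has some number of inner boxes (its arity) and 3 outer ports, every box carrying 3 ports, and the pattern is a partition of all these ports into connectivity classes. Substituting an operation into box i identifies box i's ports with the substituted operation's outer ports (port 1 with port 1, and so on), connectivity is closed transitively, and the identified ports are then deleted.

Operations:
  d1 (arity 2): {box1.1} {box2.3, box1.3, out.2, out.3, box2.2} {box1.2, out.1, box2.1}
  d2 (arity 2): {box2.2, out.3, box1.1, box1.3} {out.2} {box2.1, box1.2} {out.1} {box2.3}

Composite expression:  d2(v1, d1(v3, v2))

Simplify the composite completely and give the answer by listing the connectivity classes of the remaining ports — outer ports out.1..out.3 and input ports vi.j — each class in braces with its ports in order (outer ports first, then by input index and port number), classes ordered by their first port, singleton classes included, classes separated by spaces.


{out.1} {out.2} {out.3, v1.1, v1.3, v2.2, v2.3, v3.3} {v1.2, v2.1, v3.2} {v3.1}

Connectivity passes through glued d2-boundaries; trace each wire chain.
after d1, the pattern on (v3, v2) reads {out.1, v2.1, v3.2} {out.2, out.3, v2.2, v2.3, v3.3} {v3.1} (out.j = its outer ports)
after d2, the pattern on (v1, v3, v2) reads {out.1} {out.2} {out.3, v1.1, v1.3, v2.2, v2.3, v3.3} {v1.2, v2.1, v3.2} {v3.1} (out.j = its outer ports)


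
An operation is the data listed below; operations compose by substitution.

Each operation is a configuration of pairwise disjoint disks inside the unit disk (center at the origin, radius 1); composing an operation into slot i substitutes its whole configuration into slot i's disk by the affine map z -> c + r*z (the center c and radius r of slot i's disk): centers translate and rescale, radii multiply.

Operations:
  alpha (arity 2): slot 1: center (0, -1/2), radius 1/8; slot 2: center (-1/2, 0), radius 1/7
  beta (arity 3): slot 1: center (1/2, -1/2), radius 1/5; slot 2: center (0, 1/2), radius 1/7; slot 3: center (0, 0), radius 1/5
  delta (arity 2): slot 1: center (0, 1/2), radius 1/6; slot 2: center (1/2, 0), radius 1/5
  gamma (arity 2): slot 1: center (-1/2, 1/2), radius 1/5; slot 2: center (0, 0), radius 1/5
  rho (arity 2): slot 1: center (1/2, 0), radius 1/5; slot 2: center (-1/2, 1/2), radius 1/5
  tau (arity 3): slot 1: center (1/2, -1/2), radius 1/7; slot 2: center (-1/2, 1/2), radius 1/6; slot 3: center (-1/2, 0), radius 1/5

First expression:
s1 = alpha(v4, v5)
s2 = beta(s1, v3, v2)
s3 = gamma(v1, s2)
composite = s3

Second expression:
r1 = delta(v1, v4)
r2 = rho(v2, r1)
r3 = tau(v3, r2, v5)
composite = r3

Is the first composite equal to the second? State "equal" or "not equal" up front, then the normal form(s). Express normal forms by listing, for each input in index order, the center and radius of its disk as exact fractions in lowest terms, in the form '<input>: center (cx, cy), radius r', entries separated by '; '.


not equal: they reduce to v1: center (-1/2, 1/2), radius 1/5; v2: center (0, 0), radius 1/25; v3: center (0, 1/10), radius 1/35; v4: center (1/10, -3/25), radius 1/200; v5: center (2/25, -1/10), radius 1/175 and v1: center (-7/12, 3/5), radius 1/180; v2: center (-5/12, 1/2), radius 1/30; v3: center (1/2, -1/2), radius 1/7; v4: center (-17/30, 7/12), radius 1/150; v5: center (-1/2, 0), radius 1/5

Normal form of the first expression: v1: center (-1/2, 1/2), radius 1/5; v2: center (0, 0), radius 1/25; v3: center (0, 1/10), radius 1/35; v4: center (1/10, -3/25), radius 1/200; v5: center (2/25, -1/10), radius 1/175
Normal form of the second expression: v1: center (-7/12, 3/5), radius 1/180; v2: center (-5/12, 1/2), radius 1/30; v3: center (1/2, -1/2), radius 1/7; v4: center (-17/30, 7/12), radius 1/150; v5: center (-1/2, 0), radius 1/5
No match — not equal.


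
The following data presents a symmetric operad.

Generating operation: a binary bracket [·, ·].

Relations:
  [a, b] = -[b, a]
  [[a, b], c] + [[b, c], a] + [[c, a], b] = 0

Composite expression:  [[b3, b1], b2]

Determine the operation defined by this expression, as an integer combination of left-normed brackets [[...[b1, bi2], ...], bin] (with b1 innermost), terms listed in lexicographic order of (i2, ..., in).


-[[b1, b3], b2]

Skip Jacobi rewriting: expand, keep b1-initial words, read off terms.
Composite bracket: [[b3, b1], b2]
Expanding via [a, b] = ab - ba: 4 signed words (2^2 = 4).
Collect the words opening with b1:
  b1b3b2 (sign -1) contributes -[[b1, b3], b2]


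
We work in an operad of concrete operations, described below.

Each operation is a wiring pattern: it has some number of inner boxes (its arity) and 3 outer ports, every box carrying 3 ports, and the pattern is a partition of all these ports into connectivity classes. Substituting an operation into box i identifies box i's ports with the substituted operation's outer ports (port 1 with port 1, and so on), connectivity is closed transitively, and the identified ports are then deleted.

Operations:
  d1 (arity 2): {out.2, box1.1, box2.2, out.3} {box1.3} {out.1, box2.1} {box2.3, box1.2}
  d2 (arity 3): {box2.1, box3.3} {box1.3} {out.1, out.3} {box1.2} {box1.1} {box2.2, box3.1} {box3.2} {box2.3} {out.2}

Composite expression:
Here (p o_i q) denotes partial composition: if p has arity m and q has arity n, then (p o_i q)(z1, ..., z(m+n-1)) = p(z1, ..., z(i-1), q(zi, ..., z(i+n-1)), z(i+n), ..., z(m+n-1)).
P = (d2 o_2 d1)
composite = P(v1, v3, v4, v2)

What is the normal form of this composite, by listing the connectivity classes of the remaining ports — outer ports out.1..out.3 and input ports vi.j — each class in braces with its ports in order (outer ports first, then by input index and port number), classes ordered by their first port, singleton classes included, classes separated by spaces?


{out.1, out.3} {out.2} {v1.1} {v1.2} {v1.3} {v2.1, v3.1, v4.2} {v2.2} {v2.3, v4.1} {v3.2, v4.3} {v3.3}


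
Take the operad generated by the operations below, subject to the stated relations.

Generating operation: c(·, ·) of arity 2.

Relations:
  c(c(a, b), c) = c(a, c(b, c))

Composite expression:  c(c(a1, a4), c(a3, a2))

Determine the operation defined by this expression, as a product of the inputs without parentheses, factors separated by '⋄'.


a1 ⋄ a4 ⋄ a3 ⋄ a2

All parenthesizations of c agree; list the a-inputs left to right.
c(a1, a4) flattens to a1 ⋄ a4
c(a3, a2) flattens to a3 ⋄ a2
c(c(a1, a4), c(a3, a2)) flattens to a1 ⋄ a4 ⋄ a3 ⋄ a2


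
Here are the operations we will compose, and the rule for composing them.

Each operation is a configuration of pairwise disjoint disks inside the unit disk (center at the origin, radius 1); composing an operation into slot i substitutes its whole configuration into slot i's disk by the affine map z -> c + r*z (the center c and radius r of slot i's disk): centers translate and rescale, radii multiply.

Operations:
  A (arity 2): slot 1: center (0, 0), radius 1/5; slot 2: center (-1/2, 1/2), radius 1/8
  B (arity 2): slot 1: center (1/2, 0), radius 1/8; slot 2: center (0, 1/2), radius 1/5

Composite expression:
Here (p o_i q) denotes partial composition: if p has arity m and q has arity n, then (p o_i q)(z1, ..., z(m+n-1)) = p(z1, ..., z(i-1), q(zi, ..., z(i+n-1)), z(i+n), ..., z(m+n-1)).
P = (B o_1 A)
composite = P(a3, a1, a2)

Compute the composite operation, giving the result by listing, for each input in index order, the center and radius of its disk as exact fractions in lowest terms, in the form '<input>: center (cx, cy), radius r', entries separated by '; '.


Affine substitution under B: radii multiply and a-centers shift.
a3: after 2 affine steps, its disk has center (1/2, 0), radius 1/40
a1: after 2 affine steps, its disk has center (7/16, 1/16), radius 1/64
a2: after 1 affine step, its disk has center (0, 1/2), radius 1/5

a1: center (7/16, 1/16), radius 1/64; a2: center (0, 1/2), radius 1/5; a3: center (1/2, 0), radius 1/40


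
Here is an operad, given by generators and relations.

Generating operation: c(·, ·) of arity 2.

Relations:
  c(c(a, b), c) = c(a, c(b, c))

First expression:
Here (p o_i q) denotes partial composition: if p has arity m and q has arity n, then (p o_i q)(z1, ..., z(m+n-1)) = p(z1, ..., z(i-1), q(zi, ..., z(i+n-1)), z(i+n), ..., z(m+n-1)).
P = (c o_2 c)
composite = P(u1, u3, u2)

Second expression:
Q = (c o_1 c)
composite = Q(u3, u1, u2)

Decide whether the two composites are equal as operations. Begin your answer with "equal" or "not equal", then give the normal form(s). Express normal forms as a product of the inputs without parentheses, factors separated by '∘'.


not equal; the first gives u1 ∘ u3 ∘ u2 and the second u3 ∘ u1 ∘ u2

Reducing the first expression gives u1 ∘ u3 ∘ u2
Reducing the second expression gives u3 ∘ u1 ∘ u2
The forms do not match — not equal.


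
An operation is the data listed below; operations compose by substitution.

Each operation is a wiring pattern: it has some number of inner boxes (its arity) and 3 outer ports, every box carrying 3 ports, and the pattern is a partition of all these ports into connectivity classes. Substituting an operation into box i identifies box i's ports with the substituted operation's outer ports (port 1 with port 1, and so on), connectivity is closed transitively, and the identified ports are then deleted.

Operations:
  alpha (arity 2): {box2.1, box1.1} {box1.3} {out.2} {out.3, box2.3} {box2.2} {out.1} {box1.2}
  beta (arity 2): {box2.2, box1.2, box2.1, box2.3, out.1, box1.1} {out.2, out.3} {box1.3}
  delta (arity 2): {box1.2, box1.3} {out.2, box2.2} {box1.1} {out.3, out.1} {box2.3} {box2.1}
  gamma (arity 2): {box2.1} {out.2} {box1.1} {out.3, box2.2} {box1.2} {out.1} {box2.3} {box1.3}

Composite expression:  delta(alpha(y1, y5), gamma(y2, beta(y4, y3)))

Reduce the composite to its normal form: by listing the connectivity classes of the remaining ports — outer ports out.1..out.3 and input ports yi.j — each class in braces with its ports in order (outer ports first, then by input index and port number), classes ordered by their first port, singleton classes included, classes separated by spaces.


{out.1, out.3} {out.2} {y1.1, y5.1} {y1.2} {y1.3} {y2.1} {y2.2} {y2.3} {y3.1, y3.2, y3.3, y4.1, y4.2} {y4.3} {y5.2} {y5.3}

Treat the ports identified at delta as solder joints: merge, then drop.
alpha over (y1, y5) gives {out.1} {out.2} {out.3, y5.3} {y1.1, y5.1} {y1.2} {y1.3} {y5.2}, out.j being that stage's outer ports
beta over (y4, y3) gives {out.1, y3.1, y3.2, y3.3, y4.1, y4.2} {out.2, out.3} {y4.3}, out.j being that stage's outer ports
gamma over (y2, y4, y3) gives {out.1} {out.2} {out.3} {y2.1} {y2.2} {y2.3} {y3.1, y3.2, y3.3, y4.1, y4.2} {y4.3}, out.j being that stage's outer ports
delta over (y1, y5, y2, y4, y3) gives {out.1, out.3} {out.2} {y1.1, y5.1} {y1.2} {y1.3} {y2.1} {y2.2} {y2.3} {y3.1, y3.2, y3.3, y4.1, y4.2} {y4.3} {y5.2} {y5.3}, out.j being that stage's outer ports


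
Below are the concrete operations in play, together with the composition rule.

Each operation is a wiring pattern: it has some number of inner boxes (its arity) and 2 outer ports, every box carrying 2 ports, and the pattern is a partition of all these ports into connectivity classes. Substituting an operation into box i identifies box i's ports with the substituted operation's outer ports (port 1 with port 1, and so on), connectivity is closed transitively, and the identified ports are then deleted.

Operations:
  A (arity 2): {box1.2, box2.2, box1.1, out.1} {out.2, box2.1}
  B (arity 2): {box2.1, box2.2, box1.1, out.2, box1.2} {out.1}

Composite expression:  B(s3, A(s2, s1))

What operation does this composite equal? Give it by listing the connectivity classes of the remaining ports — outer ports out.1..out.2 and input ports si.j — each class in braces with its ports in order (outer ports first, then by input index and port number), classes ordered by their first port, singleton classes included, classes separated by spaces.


{out.1} {out.2, s1.1, s1.2, s2.1, s2.2, s3.1, s3.2}

Reachability decides: close wires over B-identified ports.
composing A on (s2, s1), with out.j its own outer ports: {out.1, s1.2, s2.1, s2.2} {out.2, s1.1}
composing B on (s3, s2, s1), with out.j its own outer ports: {out.1} {out.2, s1.1, s1.2, s2.1, s2.2, s3.1, s3.2}


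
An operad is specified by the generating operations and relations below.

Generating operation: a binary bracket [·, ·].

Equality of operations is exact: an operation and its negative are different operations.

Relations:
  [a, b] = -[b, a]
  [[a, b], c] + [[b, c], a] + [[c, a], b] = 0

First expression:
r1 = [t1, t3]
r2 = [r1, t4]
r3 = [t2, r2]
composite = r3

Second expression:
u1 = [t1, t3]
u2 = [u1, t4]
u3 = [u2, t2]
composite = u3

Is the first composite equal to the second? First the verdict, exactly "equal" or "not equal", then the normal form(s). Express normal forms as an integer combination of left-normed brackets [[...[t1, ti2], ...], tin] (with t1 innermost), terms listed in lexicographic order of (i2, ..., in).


not equal; the first gives -[[[t1, t3], t4], t2] and the second [[[t1, t3], t4], t2]

The first expression reduces to -[[[t1, t3], t4], t2]
The second expression reduces to [[[t1, t3], t4], t2]
The forms do not match — not equal.


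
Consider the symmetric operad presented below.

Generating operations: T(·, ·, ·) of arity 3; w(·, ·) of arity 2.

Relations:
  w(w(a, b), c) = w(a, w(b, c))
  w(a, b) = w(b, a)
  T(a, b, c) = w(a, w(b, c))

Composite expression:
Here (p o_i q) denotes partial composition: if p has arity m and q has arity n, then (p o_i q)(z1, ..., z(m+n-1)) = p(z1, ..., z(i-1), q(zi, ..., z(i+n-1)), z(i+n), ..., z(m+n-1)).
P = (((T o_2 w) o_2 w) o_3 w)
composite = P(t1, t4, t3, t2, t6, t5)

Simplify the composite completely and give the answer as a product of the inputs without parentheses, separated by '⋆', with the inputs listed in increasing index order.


t1 ⋆ t2 ⋆ t3 ⋆ t4 ⋆ t5 ⋆ t6

Key point: T commutes, so take the t-inputs in any fixed order.
w(t3, t2) linearizes to t3 ⋆ t2
w(t4, w(t3, t2)) linearizes to t4 ⋆ t3 ⋆ t2
w(w(t4, w(t3, t2)), t6) linearizes to t4 ⋆ t3 ⋆ t2 ⋆ t6
T(t1, w(w(t4, w(t3, t2)), t6), t5) linearizes to t1 ⋆ t4 ⋆ t3 ⋆ t2 ⋆ t6 ⋆ t5
the factors in increasing index order: t1 ⋆ t2 ⋆ t3 ⋆ t4 ⋆ t5 ⋆ t6


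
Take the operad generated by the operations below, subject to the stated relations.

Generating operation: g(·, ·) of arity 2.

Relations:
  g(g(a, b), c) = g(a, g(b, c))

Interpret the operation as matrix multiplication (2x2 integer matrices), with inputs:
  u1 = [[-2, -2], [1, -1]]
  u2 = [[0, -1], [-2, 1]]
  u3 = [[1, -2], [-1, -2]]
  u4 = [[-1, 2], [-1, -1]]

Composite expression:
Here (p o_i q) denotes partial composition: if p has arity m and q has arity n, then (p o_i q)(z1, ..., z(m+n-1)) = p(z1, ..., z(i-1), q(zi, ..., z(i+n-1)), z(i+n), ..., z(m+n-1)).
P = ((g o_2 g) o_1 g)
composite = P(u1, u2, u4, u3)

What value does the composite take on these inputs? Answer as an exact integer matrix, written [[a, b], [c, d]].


g(u1, u2) = [[4, 0], [2, -2]]
g(u4, u3) = [[-3, -2], [0, 4]]
g(g(u1, u2), g(u4, u3)) = [[-12, -8], [-6, -12]]

[[-12, -8], [-6, -12]]


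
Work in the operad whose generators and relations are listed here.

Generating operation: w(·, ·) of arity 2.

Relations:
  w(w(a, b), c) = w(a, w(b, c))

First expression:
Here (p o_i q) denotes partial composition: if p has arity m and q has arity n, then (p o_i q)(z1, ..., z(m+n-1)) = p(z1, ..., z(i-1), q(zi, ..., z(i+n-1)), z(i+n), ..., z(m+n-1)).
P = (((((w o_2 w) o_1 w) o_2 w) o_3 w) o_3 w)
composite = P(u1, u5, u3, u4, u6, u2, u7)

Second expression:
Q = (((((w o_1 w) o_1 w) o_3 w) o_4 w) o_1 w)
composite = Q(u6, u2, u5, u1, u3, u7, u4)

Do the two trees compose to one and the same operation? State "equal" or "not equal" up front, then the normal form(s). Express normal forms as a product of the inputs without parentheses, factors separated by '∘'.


not equal: they reduce to u1 ∘ u5 ∘ u3 ∘ u4 ∘ u6 ∘ u2 ∘ u7 and u6 ∘ u2 ∘ u5 ∘ u1 ∘ u3 ∘ u7 ∘ u4

The first composite normalizes to u1 ∘ u5 ∘ u3 ∘ u4 ∘ u6 ∘ u2 ∘ u7
The second composite normalizes to u6 ∘ u2 ∘ u5 ∘ u1 ∘ u3 ∘ u7 ∘ u4
They disagree, so not equal.


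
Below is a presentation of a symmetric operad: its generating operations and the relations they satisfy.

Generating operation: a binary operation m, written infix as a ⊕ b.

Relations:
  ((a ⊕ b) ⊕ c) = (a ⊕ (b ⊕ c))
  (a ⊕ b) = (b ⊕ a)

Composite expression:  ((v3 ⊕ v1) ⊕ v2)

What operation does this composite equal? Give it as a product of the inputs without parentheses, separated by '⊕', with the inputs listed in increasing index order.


v1 ⊕ v2 ⊕ v3

Both nesting and order wash out for m; what remains is which v's occur.
(v3 ⊕ v1) unparenthesizes to v3 ⊕ v1
((v3 ⊕ v1) ⊕ v2) unparenthesizes to v3 ⊕ v1 ⊕ v2
putting the inputs in ascending order: v1 ⊕ v2 ⊕ v3


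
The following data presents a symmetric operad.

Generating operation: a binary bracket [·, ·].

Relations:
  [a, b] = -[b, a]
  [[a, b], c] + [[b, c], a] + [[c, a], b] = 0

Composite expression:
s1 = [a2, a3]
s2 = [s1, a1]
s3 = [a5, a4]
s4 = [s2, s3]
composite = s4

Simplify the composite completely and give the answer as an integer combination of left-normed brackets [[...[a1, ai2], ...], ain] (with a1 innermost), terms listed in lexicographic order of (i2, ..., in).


[[[[a1, a2], a3], a4], a5] - [[[[a1, a2], a3], a5], a4] - [[[[a1, a3], a2], a4], a5] + [[[[a1, a3], a2], a5], a4]

A multilinear Lie element is pinned by a1-initial words (a1 innermost).
Composite bracket: [[[a2, a3], a1], [a5, a4]]
Applying ab - ba throughout gives 16 signed words (2^4 = 16).
Collect the words opening with a1:
  from a1a2a3a4a5, sign +1: term +[[[[a1, a2], a3], a4], a5]
  from a1a2a3a5a4, sign -1: term -[[[[a1, a2], a3], a5], a4]
  from a1a3a2a4a5, sign -1: term -[[[[a1, a3], a2], a4], a5]
  from a1a3a2a5a4, sign +1: term +[[[[a1, a3], a2], a5], a4]


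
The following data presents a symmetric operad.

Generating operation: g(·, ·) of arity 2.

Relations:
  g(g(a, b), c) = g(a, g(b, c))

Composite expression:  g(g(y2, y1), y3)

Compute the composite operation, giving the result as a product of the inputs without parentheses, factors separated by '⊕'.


y2 ⊕ y1 ⊕ y3

All parenthesizations of g agree; list the y-inputs left to right.
g(y2, y1) flattens to y2 ⊕ y1
g(g(y2, y1), y3) flattens to y2 ⊕ y1 ⊕ y3


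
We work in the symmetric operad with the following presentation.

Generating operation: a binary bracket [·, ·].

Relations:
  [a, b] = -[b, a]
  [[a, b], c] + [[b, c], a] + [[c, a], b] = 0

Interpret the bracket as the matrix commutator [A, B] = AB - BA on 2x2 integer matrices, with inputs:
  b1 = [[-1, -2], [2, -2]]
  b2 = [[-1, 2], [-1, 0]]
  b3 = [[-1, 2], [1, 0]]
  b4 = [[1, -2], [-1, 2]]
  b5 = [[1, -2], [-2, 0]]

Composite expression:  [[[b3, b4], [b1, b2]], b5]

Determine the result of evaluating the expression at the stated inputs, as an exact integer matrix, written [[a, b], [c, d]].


[[-16, 0], [-8, 16]]

[b3, b4] = [[0, 4], [-2, 0]]
[b1, b2] = [[-2, 0], [-1, 2]]
[[b3, b4], [b1, b2]] = [[-4, 16], [8, 4]]
[[[b3, b4], [b1, b2]], b5] = [[-16, 0], [-8, 16]]


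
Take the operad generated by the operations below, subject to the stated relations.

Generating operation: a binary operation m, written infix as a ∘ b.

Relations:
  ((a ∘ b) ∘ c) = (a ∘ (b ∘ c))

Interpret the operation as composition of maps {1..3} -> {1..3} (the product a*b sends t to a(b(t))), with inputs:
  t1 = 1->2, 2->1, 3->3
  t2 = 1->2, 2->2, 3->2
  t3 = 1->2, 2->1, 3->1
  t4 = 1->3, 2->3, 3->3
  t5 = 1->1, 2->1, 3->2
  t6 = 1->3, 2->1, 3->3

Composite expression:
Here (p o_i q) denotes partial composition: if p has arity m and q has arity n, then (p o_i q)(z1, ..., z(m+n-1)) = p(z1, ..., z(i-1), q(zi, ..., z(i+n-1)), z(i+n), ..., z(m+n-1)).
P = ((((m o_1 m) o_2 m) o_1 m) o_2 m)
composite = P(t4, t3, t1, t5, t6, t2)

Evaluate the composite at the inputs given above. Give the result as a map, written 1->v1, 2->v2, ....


(t3 ∘ t1) = 1->1, 2->2, 3->1
(t4 ∘ (t3 ∘ t1)) = 1->3, 2->3, 3->3
(t5 ∘ t6) = 1->2, 2->1, 3->2
((t4 ∘ (t3 ∘ t1)) ∘ (t5 ∘ t6)) = 1->3, 2->3, 3->3
(((t4 ∘ (t3 ∘ t1)) ∘ (t5 ∘ t6)) ∘ t2) = 1->3, 2->3, 3->3

1->3, 2->3, 3->3


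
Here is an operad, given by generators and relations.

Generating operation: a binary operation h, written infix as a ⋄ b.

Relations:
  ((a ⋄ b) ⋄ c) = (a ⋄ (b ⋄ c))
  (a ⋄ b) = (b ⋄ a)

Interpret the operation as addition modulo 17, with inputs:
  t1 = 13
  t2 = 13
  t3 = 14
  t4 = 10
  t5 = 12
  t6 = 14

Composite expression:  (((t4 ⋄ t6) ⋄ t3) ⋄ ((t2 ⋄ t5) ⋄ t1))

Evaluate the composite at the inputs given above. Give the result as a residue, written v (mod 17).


8 (mod 17)


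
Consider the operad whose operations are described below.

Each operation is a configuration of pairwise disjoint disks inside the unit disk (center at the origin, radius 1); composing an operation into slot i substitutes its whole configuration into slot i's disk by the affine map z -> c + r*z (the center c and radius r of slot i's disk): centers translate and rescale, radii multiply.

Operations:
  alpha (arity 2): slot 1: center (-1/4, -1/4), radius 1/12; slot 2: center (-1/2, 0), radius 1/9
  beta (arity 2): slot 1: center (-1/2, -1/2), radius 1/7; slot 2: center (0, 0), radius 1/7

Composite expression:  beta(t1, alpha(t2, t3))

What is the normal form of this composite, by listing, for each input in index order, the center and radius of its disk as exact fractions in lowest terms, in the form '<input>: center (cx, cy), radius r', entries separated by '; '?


t1: center (-1/2, -1/2), radius 1/7; t2: center (-1/28, -1/28), radius 1/84; t3: center (-1/14, 0), radius 1/63

Follow each t-input down from beta: c' goes to c + r*c', radius to r*r'.
for t1, the 1-step affine chain lands on center (-1/2, -1/2), radius 1/7
for t2, the 2-step affine chain lands on center (-1/28, -1/28), radius 1/84
for t3, the 2-step affine chain lands on center (-1/14, 0), radius 1/63


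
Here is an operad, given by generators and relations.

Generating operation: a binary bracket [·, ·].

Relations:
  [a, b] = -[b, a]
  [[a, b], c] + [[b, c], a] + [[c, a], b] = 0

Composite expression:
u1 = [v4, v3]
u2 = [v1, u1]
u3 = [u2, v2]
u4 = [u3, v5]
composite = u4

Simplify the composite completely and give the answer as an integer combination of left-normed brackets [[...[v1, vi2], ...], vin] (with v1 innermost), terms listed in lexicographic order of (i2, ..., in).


-[[[[v1, v3], v4], v2], v5] + [[[[v1, v4], v3], v2], v5]

A multilinear Lie element is pinned by v1-initial words (v1 innermost).
Composite bracket: [[[v1, [v4, v3]], v2], v5]
Expanding via [a, b] = ab - ba: 16 signed words (2^4 = 16).
Keep just the words that open with v1:
  v1v3v4v2v5 (sign -1) contributes -[[[[v1, v3], v4], v2], v5]
  v1v4v3v2v5 (sign +1) contributes +[[[[v1, v4], v3], v2], v5]


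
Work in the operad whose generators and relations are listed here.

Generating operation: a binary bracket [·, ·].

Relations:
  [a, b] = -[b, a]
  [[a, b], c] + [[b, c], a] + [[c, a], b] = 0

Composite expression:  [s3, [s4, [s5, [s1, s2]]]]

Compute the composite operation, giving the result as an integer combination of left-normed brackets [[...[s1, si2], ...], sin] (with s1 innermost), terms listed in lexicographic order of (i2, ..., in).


Antisymmetry and Jacobi reduce to s1-anchored left-normed brackets.
Composite bracket: [s3, [s4, [s5, [s1, s2]]]]
Full expansion: 16 signed words from ab - ba (2^4 = 16).
Coefficients come from the s1-initial words:
  from s1s2s5s4s3, sign -1: term -[[[[s1, s2], s5], s4], s3]

-[[[[s1, s2], s5], s4], s3]


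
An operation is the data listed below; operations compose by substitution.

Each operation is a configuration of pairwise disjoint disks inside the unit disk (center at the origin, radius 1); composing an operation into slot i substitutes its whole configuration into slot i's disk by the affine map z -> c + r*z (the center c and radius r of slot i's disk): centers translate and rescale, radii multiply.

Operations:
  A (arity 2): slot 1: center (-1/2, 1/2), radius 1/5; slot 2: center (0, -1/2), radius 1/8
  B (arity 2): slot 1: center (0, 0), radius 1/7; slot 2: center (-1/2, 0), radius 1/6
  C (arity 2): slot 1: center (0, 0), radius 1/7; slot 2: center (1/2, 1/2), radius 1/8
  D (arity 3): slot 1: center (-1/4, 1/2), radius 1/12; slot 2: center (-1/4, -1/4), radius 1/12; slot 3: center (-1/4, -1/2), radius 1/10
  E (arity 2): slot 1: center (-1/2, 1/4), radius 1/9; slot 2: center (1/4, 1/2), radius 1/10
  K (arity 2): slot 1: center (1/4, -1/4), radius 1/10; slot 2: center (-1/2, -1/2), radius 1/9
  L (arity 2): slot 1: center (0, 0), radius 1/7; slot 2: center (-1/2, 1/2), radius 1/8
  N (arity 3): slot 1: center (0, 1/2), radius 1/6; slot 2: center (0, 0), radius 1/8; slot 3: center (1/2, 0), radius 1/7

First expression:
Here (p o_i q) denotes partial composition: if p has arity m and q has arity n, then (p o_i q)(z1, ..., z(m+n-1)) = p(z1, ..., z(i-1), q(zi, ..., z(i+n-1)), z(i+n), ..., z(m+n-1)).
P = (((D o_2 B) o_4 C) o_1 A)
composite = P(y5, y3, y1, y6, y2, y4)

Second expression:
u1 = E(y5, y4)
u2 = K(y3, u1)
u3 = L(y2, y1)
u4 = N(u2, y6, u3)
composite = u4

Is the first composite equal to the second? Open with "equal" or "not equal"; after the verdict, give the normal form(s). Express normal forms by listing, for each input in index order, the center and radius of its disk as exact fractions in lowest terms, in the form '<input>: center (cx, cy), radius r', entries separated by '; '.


not equal: they reduce to y1: center (-1/4, -1/4), radius 1/84; y2: center (-1/4, -1/2), radius 1/70; y3: center (-1/4, 11/24), radius 1/96; y4: center (-1/5, -9/20), radius 1/80; y5: center (-7/24, 13/24), radius 1/60; y6: center (-7/24, -1/4), radius 1/72 and y1: center (3/7, 1/14), radius 1/56; y2: center (1/2, 0), radius 1/49; y3: center (1/24, 11/24), radius 1/60; y4: center (-17/216, 23/54), radius 1/540; y5: center (-5/54, 91/216), radius 1/486; y6: center (0, 0), radius 1/8

The first composite normalizes to y1: center (-1/4, -1/4), radius 1/84; y2: center (-1/4, -1/2), radius 1/70; y3: center (-1/4, 11/24), radius 1/96; y4: center (-1/5, -9/20), radius 1/80; y5: center (-7/24, 13/24), radius 1/60; y6: center (-7/24, -1/4), radius 1/72
The second composite normalizes to y1: center (3/7, 1/14), radius 1/56; y2: center (1/2, 0), radius 1/49; y3: center (1/24, 11/24), radius 1/60; y4: center (-17/216, 23/54), radius 1/540; y5: center (-5/54, 91/216), radius 1/486; y6: center (0, 0), radius 1/8
They disagree, so not equal.


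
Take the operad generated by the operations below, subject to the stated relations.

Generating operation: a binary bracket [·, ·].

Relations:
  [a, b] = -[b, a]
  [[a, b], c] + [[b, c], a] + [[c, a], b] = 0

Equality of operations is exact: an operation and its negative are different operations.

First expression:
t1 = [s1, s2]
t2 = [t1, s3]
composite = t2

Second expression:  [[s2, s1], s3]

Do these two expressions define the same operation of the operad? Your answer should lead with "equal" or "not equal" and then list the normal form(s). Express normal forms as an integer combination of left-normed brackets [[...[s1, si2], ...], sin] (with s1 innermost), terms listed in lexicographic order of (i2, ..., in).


not equal; first: [[s1, s2], s3]; second: -[[s1, s2], s3]


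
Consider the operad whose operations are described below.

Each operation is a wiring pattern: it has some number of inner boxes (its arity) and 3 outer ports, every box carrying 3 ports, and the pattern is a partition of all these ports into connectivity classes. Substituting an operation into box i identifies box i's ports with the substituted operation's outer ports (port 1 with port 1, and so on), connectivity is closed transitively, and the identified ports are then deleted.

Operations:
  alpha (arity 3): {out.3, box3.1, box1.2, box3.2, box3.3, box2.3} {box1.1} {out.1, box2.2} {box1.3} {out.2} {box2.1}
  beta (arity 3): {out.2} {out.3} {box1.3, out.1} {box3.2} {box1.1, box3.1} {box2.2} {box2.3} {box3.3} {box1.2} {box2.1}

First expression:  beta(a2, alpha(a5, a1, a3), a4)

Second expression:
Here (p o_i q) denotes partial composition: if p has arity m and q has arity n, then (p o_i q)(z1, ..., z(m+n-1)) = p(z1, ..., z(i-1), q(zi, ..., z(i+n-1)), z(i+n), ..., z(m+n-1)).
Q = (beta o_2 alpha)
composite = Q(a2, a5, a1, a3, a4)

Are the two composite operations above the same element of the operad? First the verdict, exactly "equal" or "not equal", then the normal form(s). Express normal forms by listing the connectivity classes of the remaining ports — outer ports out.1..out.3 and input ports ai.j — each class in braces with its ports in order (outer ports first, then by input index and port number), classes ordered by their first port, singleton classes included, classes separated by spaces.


The first composite normalizes to {out.1, a2.3} {out.2} {out.3} {a1.1} {a1.2} {a1.3, a3.1, a3.2, a3.3, a5.2} {a2.1, a4.1} {a2.2} {a4.2} {a4.3} {a5.1} {a5.3}
The second composite normalizes to {out.1, a2.3} {out.2} {out.3} {a1.1} {a1.2} {a1.3, a3.1, a3.2, a3.3, a5.2} {a2.1, a4.1} {a2.2} {a4.2} {a4.3} {a5.1} {a5.3}
Identical normal forms: equal.

equal: each reduces to {out.1, a2.3} {out.2} {out.3} {a1.1} {a1.2} {a1.3, a3.1, a3.2, a3.3, a5.2} {a2.1, a4.1} {a2.2} {a4.2} {a4.3} {a5.1} {a5.3}


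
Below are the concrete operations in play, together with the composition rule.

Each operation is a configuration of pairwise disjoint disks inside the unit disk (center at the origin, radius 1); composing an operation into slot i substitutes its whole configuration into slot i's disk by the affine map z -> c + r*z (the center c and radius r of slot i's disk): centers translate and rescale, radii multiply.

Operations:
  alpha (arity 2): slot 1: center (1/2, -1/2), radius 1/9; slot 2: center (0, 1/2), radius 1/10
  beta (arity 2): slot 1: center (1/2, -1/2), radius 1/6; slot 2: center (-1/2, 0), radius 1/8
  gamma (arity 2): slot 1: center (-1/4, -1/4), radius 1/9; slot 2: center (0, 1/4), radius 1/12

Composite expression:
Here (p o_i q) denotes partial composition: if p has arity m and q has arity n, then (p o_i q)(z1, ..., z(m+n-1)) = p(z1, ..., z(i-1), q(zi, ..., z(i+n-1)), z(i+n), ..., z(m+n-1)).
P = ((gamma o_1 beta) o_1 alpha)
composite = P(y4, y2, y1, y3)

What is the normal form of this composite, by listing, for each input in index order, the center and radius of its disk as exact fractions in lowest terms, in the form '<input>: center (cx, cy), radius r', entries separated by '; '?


y1: center (-11/36, -1/4), radius 1/72; y2: center (-7/36, -8/27), radius 1/540; y3: center (0, 1/4), radius 1/12; y4: center (-5/27, -17/54), radius 1/486

Only the slot chain above each y matters under gamma; compose those maps.
input y4: applying the 3 nested substitutions gives center (-5/27, -17/54), radius 1/486
input y2: applying the 3 nested substitutions gives center (-7/36, -8/27), radius 1/540
input y1: applying the 2 nested substitutions gives center (-11/36, -1/4), radius 1/72
input y3: applying the 1 nested substitution gives center (0, 1/4), radius 1/12


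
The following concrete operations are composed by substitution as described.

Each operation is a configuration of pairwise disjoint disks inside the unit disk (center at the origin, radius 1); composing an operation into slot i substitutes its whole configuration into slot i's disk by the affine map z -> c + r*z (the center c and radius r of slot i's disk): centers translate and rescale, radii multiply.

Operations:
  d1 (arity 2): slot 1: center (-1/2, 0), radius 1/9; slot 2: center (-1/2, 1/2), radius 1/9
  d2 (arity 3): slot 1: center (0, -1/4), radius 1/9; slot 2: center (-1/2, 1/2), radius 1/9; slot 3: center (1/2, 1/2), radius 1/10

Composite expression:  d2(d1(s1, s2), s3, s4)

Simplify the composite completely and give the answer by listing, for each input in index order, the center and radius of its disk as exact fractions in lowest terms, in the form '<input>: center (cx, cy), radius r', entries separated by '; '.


s1: center (-1/18, -1/4), radius 1/81; s2: center (-1/18, -7/36), radius 1/81; s3: center (-1/2, 1/2), radius 1/9; s4: center (1/2, 1/2), radius 1/10

Each s-disk chains the slot maps above it in d2; radii multiply.
s1: after 2 affine steps, its disk has center (-1/18, -1/4), radius 1/81
s2: after 2 affine steps, its disk has center (-1/18, -7/36), radius 1/81
s3: after 1 affine step, its disk has center (-1/2, 1/2), radius 1/9
s4: after 1 affine step, its disk has center (1/2, 1/2), radius 1/10


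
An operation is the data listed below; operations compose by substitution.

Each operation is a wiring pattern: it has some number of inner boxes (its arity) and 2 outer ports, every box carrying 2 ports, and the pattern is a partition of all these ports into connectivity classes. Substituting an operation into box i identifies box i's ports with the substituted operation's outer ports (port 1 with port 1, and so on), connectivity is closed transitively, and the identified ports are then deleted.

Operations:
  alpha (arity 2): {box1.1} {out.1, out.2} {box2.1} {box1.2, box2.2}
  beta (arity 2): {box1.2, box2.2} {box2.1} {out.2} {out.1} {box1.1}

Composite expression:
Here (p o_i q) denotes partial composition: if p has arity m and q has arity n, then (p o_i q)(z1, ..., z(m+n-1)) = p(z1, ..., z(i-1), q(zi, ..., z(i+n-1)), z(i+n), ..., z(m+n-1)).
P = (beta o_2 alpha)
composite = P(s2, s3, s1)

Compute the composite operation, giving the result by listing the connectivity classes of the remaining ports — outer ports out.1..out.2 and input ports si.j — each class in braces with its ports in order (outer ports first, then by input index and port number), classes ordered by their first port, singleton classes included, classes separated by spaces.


Reachability decides: close wires over beta-identified ports.
after alpha, the pattern on (s3, s1) reads {out.1, out.2} {s1.1} {s1.2, s3.2} {s3.1} (out.j = its outer ports)
after beta, the pattern on (s2, s3, s1) reads {out.1} {out.2} {s1.1} {s1.2, s3.2} {s2.1} {s2.2} {s3.1} (out.j = its outer ports)

{out.1} {out.2} {s1.1} {s1.2, s3.2} {s2.1} {s2.2} {s3.1}


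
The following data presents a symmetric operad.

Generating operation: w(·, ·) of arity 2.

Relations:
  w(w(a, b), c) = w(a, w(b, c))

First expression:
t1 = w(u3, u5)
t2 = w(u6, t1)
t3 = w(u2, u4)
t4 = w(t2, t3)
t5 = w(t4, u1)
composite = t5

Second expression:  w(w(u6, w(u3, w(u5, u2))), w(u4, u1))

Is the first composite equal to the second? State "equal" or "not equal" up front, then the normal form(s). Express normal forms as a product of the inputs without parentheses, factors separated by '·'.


equal; the common form is u6 · u3 · u5 · u2 · u4 · u1

The first expression, normalized: u6 · u3 · u5 · u2 · u4 · u1
The second expression, normalized: u6 · u3 · u5 · u2 · u4 · u1
Identical normal forms: equal.


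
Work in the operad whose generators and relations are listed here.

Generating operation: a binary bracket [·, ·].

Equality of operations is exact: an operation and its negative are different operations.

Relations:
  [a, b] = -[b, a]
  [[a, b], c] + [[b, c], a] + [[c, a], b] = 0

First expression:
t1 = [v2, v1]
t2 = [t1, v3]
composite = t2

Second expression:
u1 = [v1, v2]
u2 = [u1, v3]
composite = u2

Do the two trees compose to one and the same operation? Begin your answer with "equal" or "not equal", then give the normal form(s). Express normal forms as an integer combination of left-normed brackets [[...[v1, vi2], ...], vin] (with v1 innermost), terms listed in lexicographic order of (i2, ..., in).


not equal; the first gives -[[v1, v2], v3] and the second [[v1, v2], v3]


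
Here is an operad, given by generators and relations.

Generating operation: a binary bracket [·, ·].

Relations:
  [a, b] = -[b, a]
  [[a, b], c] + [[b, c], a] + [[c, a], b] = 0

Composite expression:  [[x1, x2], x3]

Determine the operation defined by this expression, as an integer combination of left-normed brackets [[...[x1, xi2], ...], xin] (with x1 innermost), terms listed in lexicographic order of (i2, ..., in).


[[x1, x2], x3]

A multilinear Lie element is pinned by x1-initial words (x1 innermost).
Composite bracket: [[x1, x2], x3]
Expanding via [a, b] = ab - ba: 4 signed words (2^2 = 4).
Words beginning with x1 determine it all:
  word x1x2x3 has sign +1, contributing +[[x1, x2], x3]


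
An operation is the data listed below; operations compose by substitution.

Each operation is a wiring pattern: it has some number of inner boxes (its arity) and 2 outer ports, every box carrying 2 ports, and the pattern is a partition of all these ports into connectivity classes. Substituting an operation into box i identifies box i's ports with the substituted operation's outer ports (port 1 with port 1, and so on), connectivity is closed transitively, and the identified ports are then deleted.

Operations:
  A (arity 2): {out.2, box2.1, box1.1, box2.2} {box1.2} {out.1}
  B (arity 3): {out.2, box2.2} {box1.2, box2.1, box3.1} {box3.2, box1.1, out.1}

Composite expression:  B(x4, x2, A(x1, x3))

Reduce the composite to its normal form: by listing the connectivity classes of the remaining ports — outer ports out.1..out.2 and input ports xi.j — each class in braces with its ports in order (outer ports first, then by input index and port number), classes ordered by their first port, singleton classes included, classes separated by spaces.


{out.1, x1.1, x3.1, x3.2, x4.1} {out.2, x2.2} {x1.2} {x2.1, x4.2}

Connectivity passes through glued B-boundaries; trace each wire chain.
composing A on (x1, x3), with out.j its own outer ports: {out.1} {out.2, x1.1, x3.1, x3.2} {x1.2}
composing B on (x4, x2, x1, x3), with out.j its own outer ports: {out.1, x1.1, x3.1, x3.2, x4.1} {out.2, x2.2} {x1.2} {x2.1, x4.2}


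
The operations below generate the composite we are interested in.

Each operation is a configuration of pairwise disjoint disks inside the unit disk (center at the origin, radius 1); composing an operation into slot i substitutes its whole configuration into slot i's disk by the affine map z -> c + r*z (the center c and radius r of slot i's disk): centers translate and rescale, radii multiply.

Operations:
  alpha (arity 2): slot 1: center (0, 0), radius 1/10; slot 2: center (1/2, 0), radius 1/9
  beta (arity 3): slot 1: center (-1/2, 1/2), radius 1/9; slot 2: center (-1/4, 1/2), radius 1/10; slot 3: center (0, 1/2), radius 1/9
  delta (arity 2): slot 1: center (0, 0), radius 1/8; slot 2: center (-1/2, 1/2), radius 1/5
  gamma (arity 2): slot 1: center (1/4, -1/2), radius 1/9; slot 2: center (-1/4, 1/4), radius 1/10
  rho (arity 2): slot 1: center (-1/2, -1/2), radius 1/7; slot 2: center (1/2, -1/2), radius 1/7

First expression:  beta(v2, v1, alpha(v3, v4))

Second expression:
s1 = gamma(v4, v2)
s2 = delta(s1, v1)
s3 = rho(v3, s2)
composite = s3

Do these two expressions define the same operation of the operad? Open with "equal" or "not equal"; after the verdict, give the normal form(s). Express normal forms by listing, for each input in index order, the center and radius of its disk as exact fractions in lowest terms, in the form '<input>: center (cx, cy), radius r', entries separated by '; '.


not equal; the first gives v1: center (-1/4, 1/2), radius 1/10; v2: center (-1/2, 1/2), radius 1/9; v3: center (0, 1/2), radius 1/90; v4: center (1/18, 1/2), radius 1/81 and the second v1: center (3/7, -3/7), radius 1/35; v2: center (111/224, -111/224), radius 1/560; v3: center (-1/2, -1/2), radius 1/7; v4: center (113/224, -57/112), radius 1/504
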